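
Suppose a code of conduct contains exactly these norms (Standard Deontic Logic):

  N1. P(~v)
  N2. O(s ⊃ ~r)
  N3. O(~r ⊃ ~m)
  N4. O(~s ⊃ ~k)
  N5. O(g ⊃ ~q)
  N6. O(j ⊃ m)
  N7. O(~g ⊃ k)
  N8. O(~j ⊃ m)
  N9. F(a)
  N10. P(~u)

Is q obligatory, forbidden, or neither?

Forbidden

By case analysis on ~j: premise 8 gives O(~j ⊃ m) and premise 6 gives O(j ⊃ m), so O(m) either way.
Premise 3 is O(~r ⊃ ~m); contrapositively O(m ⊃ r). Since O(m) holds, K gives O(r).
The contrapositive of premise 2 (O(s ⊃ ~r)) is O(r ⊃ ~s), and O(r) is already established, so O(~s).
Premise 4 is O(~s ⊃ ~k); since O(~s), deontic closure gives O(~k).
Premise 7 is O(~g ⊃ k); contrapositively O(~k ⊃ g). Since O(~k) holds, K gives O(g).
Applying K to premise 5 (O(g ⊃ ~q)) and O(g) yields O(~q).
Premises 1, 9, 10 do not contribute to this derivation.
Thus O(~q), which is F(q): q is forbidden.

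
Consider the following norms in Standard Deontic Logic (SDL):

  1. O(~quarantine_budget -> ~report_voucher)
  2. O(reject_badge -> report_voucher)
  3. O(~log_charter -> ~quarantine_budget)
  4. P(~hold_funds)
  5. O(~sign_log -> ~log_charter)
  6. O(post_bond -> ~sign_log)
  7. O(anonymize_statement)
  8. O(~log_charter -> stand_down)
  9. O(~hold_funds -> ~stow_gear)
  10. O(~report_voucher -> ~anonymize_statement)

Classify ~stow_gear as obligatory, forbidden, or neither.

Neither

Premise 9 is O(~hold_funds -> ~stow_gear), but O(~hold_funds) is not derivable from the premises (the permission P(~hold_funds) asserts only ~O(hold_funds), not O(~hold_funds)), so it does not yield O(~stow_gear).
No premise or chain of K-axiom applications forces O(~stow_gear), and none forces O(stow_gear). So ~stow_gear is neither obligatory nor forbidden under these norms.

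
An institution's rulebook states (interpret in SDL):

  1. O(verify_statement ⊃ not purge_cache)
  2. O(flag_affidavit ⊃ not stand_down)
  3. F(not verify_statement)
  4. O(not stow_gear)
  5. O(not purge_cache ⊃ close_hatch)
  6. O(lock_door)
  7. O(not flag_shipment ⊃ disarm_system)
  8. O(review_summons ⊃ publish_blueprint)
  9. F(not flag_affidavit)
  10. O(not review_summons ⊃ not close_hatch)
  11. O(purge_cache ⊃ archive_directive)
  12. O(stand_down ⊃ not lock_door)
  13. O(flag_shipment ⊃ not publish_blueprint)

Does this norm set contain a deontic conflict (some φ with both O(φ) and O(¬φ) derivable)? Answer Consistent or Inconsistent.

Premise 12 is O(stand_down ⊃ not lock_door), but O(stand_down) is not derivable from the premises, so it does not yield O(not lock_door).
So O(not lock_door) is not derivable, and the apparent clash with O(lock_door) does not arise.
A world satisfying every obligation exists (e.g. archive_directive=false, close_hatch=true, disarm_system=true, flag_affidavit=true, flag_shipment=false, lock_door=true, publish_blueprint=true, purge_cache=false, review_summons=true, stand_down=false, stow_gear=false, verify_statement=true); no atom is both obligatory and forbidden, so the set is consistent.

Consistent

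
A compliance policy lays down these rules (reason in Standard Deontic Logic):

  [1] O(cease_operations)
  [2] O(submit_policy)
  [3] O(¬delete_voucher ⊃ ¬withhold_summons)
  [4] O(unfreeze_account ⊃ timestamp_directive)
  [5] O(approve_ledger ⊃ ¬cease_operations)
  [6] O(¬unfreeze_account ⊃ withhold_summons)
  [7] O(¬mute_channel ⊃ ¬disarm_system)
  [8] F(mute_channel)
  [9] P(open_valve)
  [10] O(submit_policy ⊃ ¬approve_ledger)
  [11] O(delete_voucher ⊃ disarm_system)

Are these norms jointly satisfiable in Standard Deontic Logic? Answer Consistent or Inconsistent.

Premise 5 is O(approve_ledger ⊃ ¬cease_operations), but O(approve_ledger) is not derivable from the premises, so it does not yield O(¬cease_operations).
So O(¬cease_operations) is not derivable, and the apparent clash with O(cease_operations) does not arise.
A world satisfying every obligation exists (e.g. approve_ledger=false, cease_operations=true, delete_voucher=false, disarm_system=false, mute_channel=false, open_valve=false, submit_policy=true, timestamp_directive=true, unfreeze_account=true, withhold_summons=false); no atom is both obligatory and forbidden, so the set is consistent.

Consistent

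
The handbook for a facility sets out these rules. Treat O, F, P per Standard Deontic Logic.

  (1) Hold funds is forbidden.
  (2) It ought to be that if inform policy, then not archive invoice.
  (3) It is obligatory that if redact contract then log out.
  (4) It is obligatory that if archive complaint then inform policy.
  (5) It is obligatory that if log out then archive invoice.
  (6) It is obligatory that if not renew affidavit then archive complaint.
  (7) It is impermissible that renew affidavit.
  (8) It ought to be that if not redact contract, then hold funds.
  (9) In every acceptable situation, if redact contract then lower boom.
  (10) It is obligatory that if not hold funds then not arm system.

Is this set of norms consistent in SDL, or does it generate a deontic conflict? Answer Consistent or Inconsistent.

F(renew_affidavit) at premise 7 means O(¬renew_affidavit).
Applying K to premise 6 (O(¬renew_affidavit → archive_complaint)) and O(¬renew_affidavit) yields O(archive_complaint).
Premise 4 is O(archive_complaint → inform_policy); since O(archive_complaint), deontic closure gives O(inform_policy).
Applying K to premise 2 (O(inform_policy → ¬archive_invoice)) and O(inform_policy) yields O(¬archive_invoice).
Premise 5, O(log_out → archive_invoice), contraposes to O(¬archive_invoice → ¬log_out); with O(¬archive_invoice) we get O(¬log_out).
The contrapositive of premise 3 (O(redact_contract → log_out)) is O(¬log_out → ¬redact_contract), and O(¬log_out) is already established, so O(¬redact_contract).
With premise 8, O(¬redact_contract → hold_funds), the K-axiom yields O(hold_funds).
But premise 1, F(hold_funds), means O(¬hold_funds).
We now have both O(hold_funds) and O(¬hold_funds) — hold_funds is simultaneously obligatory and forbidden, violating the D-axiom.

Inconsistent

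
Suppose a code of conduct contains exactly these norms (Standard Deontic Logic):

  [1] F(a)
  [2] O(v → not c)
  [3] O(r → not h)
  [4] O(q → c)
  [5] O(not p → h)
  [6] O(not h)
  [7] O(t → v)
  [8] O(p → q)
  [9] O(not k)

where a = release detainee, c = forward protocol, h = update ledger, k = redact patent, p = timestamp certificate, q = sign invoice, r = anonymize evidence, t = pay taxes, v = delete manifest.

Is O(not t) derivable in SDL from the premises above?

Yes

From premise 6 we have O(not h).
Premise 5 is O(not p → h); contrapositively O(not h → p). Since O(not h) holds, K gives O(p).
From O(p) and premise 8, O(p → q), we obtain O(q).
From O(q) and premise 4, O(q → c), we obtain O(c).
The contrapositive of premise 2 (O(v → not c)) is O(c → not v), and O(c) is already established, so O(not v).
Premise 7 is O(t → v); contrapositively O(not v → not t). Since O(not v) holds, K gives O(not t).
Premises 1, 3, 9 do not contribute to this derivation.
So O(not t) follows.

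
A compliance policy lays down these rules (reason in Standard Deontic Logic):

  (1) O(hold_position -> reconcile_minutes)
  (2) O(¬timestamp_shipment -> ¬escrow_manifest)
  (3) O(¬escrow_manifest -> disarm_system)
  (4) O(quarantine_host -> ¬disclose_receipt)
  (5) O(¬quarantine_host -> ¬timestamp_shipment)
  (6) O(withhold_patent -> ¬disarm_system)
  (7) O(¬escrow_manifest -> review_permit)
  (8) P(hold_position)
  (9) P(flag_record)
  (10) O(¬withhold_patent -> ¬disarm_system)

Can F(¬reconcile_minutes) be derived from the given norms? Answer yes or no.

No

Premise 1 is O(hold_position -> reconcile_minutes), but O(hold_position) is not derivable from the premises (the permission P(hold_position) asserts only ¬O(¬hold_position), not O(hold_position)), so it does not yield O(reconcile_minutes).
No other premise forces O(reconcile_minutes). An ideal world satisfying every premise can still have ¬reconcile_minutes true, so F(¬reconcile_minutes) is not derivable.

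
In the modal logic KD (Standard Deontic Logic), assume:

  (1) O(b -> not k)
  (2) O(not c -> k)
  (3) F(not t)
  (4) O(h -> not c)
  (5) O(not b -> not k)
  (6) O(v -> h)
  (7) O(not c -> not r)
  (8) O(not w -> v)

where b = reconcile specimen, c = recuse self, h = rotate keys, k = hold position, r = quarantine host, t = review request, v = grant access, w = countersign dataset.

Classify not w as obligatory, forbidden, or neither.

Premises 1 and 5 are O(b -> not k) and O(not b -> not k); every ideal world satisfies b or not b, so in either case not k holds — hence O(not k).
The contrapositive of premise 2 (O(not c -> k)) is O(not k -> c), and O(not k) is already established, so O(c).
Premise 4, O(h -> not c), contraposes to O(c -> not h); with O(c) we get O(not h).
Premise 6, O(v -> h), contraposes to O(not h -> not v); with O(not h) we get O(not v).
Premise 8, O(not w -> v), contraposes to O(not v -> w); with O(not v) we get O(w).
Premises 3, 7 do not contribute to this derivation.
Thus O(w), which is F(not w): not w is forbidden.

Forbidden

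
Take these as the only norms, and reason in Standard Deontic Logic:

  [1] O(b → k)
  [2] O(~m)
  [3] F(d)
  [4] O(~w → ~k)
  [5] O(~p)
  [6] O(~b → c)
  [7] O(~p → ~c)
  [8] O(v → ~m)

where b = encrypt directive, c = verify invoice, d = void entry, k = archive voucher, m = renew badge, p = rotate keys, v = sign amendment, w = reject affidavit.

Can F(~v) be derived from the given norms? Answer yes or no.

No

Premise 8 is O(v → ~m); even if O(~m) held, inferring O(v) would be affirming the consequent — invalid.
No other premise forces O(v). An ideal world satisfying every premise can still have ~v true, so F(~v) is not derivable.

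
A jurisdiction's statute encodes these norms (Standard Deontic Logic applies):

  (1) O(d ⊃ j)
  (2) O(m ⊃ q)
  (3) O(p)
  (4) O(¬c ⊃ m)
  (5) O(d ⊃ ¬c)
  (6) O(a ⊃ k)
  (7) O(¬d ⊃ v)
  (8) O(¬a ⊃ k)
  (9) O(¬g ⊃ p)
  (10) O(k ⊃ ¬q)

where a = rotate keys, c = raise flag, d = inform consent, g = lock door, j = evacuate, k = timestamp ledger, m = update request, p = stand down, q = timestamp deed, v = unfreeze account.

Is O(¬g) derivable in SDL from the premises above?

Premise 9 is O(¬g ⊃ p); even if O(p) held, inferring O(¬g) would be affirming the consequent — invalid.
No other premise forces O(¬g). An ideal world satisfying every premise can still have ¬g false, so O(¬g) is not derivable.

No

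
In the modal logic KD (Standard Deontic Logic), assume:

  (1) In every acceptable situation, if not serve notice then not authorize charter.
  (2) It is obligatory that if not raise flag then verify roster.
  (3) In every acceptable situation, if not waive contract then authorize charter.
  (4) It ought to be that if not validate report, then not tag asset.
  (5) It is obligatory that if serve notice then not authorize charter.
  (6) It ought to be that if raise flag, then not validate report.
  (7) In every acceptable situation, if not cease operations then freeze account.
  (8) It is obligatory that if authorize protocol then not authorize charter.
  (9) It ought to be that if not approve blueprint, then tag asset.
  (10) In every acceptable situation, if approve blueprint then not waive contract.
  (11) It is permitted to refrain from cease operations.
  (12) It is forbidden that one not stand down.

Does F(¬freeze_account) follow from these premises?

No

Premise 7 is O(¬cease_operations → freeze_account), but O(¬cease_operations) is not derivable from the premises (the permission P(¬cease_operations) asserts only ¬O(cease_operations), not O(¬cease_operations)), so it does not yield O(freeze_account).
No other premise forces O(freeze_account). An ideal world satisfying every premise can still have ¬freeze_account true, so F(¬freeze_account) is not derivable.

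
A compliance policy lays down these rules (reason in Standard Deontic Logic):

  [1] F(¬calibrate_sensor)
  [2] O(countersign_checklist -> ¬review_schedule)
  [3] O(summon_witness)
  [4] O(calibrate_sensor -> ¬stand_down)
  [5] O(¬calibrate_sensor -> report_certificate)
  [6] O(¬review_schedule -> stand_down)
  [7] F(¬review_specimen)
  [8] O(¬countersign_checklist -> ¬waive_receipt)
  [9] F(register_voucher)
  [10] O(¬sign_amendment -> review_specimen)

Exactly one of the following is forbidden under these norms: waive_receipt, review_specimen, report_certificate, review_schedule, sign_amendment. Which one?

F(¬calibrate_sensor) at premise 1 means O(calibrate_sensor).
With premise 4, O(calibrate_sensor -> ¬stand_down), the K-axiom yields O(¬stand_down).
Premise 6, O(¬review_schedule -> stand_down), contraposes to O(¬stand_down -> review_schedule); with O(¬stand_down) we get O(review_schedule).
Premise 2, O(countersign_checklist -> ¬review_schedule), contraposes to O(review_schedule -> ¬countersign_checklist); with O(review_schedule) we get O(¬countersign_checklist).
With premise 8, O(¬countersign_checklist -> ¬waive_receipt), the K-axiom yields O(¬waive_receipt).
So O(¬waive_receipt) holds, i.e. waive_receipt is forbidden. None of the other listed options is forbidden under the premises.

waive_receipt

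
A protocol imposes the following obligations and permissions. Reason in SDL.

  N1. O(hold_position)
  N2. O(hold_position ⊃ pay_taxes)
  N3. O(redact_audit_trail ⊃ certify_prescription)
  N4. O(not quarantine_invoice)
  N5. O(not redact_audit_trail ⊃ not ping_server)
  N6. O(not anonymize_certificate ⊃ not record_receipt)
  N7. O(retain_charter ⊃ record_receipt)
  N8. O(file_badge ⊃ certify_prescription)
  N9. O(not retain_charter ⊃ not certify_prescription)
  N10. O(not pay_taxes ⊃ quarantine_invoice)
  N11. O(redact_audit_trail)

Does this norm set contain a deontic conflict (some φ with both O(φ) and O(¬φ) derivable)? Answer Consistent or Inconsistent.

Premise 10 is O(not pay_taxes ⊃ quarantine_invoice), but O(not pay_taxes) is not derivable from the premises, so it does not yield O(quarantine_invoice).
So O(quarantine_invoice) is not derivable, and the apparent clash with O(not quarantine_invoice) does not arise.
A world satisfying every obligation exists (e.g. anonymize_certificate=true, certify_prescription=true, file_badge=false, hold_position=true, pay_taxes=true, ping_server=false, quarantine_invoice=false, record_receipt=true, redact_audit_trail=true, retain_charter=true); no atom is both obligatory and forbidden, so the set is consistent.

Consistent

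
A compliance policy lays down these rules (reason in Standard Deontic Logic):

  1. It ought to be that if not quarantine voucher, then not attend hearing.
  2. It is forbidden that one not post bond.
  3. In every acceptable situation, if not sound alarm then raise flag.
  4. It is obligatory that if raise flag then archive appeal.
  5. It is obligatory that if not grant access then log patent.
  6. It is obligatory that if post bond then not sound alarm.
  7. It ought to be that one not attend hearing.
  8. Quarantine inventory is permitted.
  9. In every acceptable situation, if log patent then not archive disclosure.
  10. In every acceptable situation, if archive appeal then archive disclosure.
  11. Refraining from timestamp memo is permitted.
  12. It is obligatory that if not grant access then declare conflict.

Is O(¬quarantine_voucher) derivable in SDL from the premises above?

Premise 1 is O(¬quarantine_voucher → ¬attend_hearing); even if O(¬attend_hearing) held, inferring O(¬quarantine_voucher) would be affirming the consequent — invalid.
No other premise forces O(¬quarantine_voucher). An ideal world satisfying every premise can still have ¬quarantine_voucher false, so O(¬quarantine_voucher) is not derivable.

No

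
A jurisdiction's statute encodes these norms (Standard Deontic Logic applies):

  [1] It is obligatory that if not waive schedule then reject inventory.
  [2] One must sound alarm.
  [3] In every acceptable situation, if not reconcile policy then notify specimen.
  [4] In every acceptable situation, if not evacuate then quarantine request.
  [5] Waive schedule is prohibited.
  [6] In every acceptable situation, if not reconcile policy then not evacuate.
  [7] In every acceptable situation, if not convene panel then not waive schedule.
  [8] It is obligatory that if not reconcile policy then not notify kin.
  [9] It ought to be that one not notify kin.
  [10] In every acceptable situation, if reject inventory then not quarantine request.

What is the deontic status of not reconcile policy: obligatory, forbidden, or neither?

Premise 5, F(waive_schedule), is equivalent to O(¬waive_schedule).
Premise 1 is O(¬waive_schedule → reject_inventory); since O(¬waive_schedule), deontic closure gives O(reject_inventory).
Premise 10 is O(reject_inventory → ¬quarantine_request); since O(reject_inventory), deontic closure gives O(¬quarantine_request).
Premise 4, O(¬evacuate → quarantine_request), contraposes to O(¬quarantine_request → evacuate); with O(¬quarantine_request) we get O(evacuate).
The contrapositive of premise 6 (O(¬reconcile_policy → ¬evacuate)) is O(evacuate → reconcile_policy), and O(evacuate) is already established, so O(reconcile_policy).
Premises 2, 3, 7, 8, 9 do not contribute to this derivation.
Thus O(reconcile_policy), which is F(¬reconcile_policy): ¬reconcile_policy is forbidden.

Forbidden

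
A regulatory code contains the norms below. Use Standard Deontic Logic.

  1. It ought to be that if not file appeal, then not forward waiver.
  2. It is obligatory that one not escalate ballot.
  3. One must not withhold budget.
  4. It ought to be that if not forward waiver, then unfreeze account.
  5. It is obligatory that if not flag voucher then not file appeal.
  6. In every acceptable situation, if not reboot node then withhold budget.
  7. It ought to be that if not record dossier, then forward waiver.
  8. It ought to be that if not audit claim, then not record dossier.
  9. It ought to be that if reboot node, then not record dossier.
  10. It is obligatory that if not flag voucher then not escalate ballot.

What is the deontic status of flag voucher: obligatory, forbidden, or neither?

Premise 3 is F(withhold_budget), i.e. O(¬withhold_budget).
The contrapositive of premise 6 (O(¬reboot_node → withhold_budget)) is O(¬withhold_budget → reboot_node), and O(¬withhold_budget) is already established, so O(reboot_node).
With premise 9, O(reboot_node → ¬record_dossier), the K-axiom yields O(¬record_dossier).
Premise 7 is O(¬record_dossier → forward_waiver); since O(¬record_dossier), deontic closure gives O(forward_waiver).
Premise 1 is O(¬file_appeal → ¬forward_waiver); contrapositively O(forward_waiver → file_appeal). Since O(forward_waiver) holds, K gives O(file_appeal).
Premise 5 is O(¬flag_voucher → ¬file_appeal); contrapositively O(file_appeal → flag_voucher). Since O(file_appeal) holds, K gives O(flag_voucher).
Premises 2, 4, 8, 10 do not contribute to this derivation.
Hence flag_voucher is obligatory.

Obligatory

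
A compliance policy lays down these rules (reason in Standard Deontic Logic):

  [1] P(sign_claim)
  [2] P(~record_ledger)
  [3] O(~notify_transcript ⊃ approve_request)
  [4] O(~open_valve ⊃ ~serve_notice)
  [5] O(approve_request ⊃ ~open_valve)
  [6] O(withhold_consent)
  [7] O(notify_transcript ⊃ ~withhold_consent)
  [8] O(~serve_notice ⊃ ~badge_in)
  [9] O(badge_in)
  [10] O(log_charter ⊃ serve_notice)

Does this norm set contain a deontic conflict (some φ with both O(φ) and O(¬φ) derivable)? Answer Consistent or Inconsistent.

Inconsistent

Premise 9 gives O(badge_in).
Premise 8, O(~serve_notice ⊃ ~badge_in), contraposes to O(badge_in ⊃ serve_notice); with O(badge_in) we get O(serve_notice).
Premise 4 is O(~open_valve ⊃ ~serve_notice); contrapositively O(serve_notice ⊃ open_valve). Since O(serve_notice) holds, K gives O(open_valve).
The contrapositive of premise 5 (O(approve_request ⊃ ~open_valve)) is O(open_valve ⊃ ~approve_request), and O(open_valve) is already established, so O(~approve_request).
Premise 3 is O(~notify_transcript ⊃ approve_request); contrapositively O(~approve_request ⊃ notify_transcript). Since O(~approve_request) holds, K gives O(notify_transcript).
From O(notify_transcript) and premise 7, O(notify_transcript ⊃ ~withhold_consent), we obtain O(~withhold_consent).
However, premise 6 gives O(withhold_consent).
We now have both O(~withhold_consent) and O(withhold_consent) — withhold_consent is simultaneously obligatory and forbidden, violating the D-axiom.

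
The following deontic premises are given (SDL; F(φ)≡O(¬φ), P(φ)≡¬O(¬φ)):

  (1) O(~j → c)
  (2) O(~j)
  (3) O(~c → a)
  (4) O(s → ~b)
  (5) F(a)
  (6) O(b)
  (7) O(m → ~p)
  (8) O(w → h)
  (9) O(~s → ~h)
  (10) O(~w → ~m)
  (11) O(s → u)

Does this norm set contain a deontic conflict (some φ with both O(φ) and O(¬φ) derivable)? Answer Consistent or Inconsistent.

Consistent

Premise 3 is O(~c → a), but O(~c) is not derivable from the premises, so it does not yield O(a).
So O(a) is not derivable, and the apparent clash with O(~a) does not arise.
A world satisfying every obligation exists (e.g. a=false, b=true, c=true, h=false, j=false, m=false, p=false, s=false, u=false, w=false); no atom is both obligatory and forbidden, so the set is consistent.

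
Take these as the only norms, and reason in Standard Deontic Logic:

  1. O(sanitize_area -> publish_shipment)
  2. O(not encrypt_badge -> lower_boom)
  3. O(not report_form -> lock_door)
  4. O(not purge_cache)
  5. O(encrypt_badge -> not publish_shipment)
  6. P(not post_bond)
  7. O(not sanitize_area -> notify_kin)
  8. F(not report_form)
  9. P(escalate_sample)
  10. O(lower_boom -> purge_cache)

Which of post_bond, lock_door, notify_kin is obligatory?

From premise 4 we have O(not purge_cache).
Premise 10, O(lower_boom -> purge_cache), contraposes to O(not purge_cache -> not lower_boom); with O(not purge_cache) we get O(not lower_boom).
Premise 2, O(not encrypt_badge -> lower_boom), contraposes to O(not lower_boom -> encrypt_badge); with O(not lower_boom) we get O(encrypt_badge).
With premise 5, O(encrypt_badge -> not publish_shipment), the K-axiom yields O(not publish_shipment).
Premise 1, O(sanitize_area -> publish_shipment), contraposes to O(not publish_shipment -> not sanitize_area); with O(not publish_shipment) we get O(not sanitize_area).
With premise 7, O(not sanitize_area -> notify_kin), the K-axiom yields O(notify_kin).
So O(notify_kin) holds — notify_kin is obligatory. None of the other listed options is made obligatory by any chain of premises.

notify_kin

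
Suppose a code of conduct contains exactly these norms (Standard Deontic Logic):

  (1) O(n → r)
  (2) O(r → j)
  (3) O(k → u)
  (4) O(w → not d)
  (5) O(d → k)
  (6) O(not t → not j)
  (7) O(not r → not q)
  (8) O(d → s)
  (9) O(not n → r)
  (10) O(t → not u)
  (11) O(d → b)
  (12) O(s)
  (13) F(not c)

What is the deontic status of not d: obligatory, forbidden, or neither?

Obligatory

Premises 9 and 1 are O(not n → r) and O(n → r); every ideal world satisfies not n or n, so in either case r holds — hence O(r).
From O(r) and premise 2, O(r → j), we obtain O(j).
Premise 6 is O(not t → not j); contrapositively O(j → t). Since O(j) holds, K gives O(t).
With premise 10, O(t → not u), the K-axiom yields O(not u).
Premise 3, O(k → u), contraposes to O(not u → not k); with O(not u) we get O(not k).
The contrapositive of premise 5 (O(d → k)) is O(not k → not d), and O(not k) is already established, so O(not d).
Premises 4, 7, 8, 11, 12, 13 do not contribute to this derivation.
Hence not d is obligatory.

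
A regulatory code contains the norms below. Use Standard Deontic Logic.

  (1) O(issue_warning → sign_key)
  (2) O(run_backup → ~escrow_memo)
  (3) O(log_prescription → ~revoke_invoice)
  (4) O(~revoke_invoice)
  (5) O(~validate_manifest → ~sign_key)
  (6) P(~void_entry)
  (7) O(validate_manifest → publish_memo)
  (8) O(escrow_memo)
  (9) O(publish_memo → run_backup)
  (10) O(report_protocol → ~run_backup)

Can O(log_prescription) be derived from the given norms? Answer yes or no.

No

Premise 3 is O(log_prescription → ~revoke_invoice); even if O(~revoke_invoice) held, inferring O(log_prescription) would be affirming the consequent — invalid.
No other premise forces O(log_prescription). An ideal world satisfying every premise can still have log_prescription false, so O(log_prescription) is not derivable.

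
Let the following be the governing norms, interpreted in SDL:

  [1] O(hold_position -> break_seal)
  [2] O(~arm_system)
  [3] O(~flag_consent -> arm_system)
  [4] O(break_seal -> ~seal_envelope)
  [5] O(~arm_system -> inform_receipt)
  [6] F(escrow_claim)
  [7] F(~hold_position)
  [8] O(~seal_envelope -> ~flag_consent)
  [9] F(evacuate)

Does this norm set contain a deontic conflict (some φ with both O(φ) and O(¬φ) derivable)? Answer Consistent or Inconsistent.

Inconsistent

Premise 7, F(~hold_position), is equivalent to O(hold_position).
Premise 1 is O(hold_position -> break_seal); since O(hold_position), deontic closure gives O(break_seal).
From O(break_seal) and premise 4, O(break_seal -> ~seal_envelope), we obtain O(~seal_envelope).
Premise 8 is O(~seal_envelope -> ~flag_consent); since O(~seal_envelope), deontic closure gives O(~flag_consent).
Applying K to premise 3 (O(~flag_consent -> arm_system)) and O(~flag_consent) yields O(arm_system).
Yet premise 2 states O(~arm_system).
We now have both O(arm_system) and O(~arm_system) — arm_system is simultaneously obligatory and forbidden, violating the D-axiom.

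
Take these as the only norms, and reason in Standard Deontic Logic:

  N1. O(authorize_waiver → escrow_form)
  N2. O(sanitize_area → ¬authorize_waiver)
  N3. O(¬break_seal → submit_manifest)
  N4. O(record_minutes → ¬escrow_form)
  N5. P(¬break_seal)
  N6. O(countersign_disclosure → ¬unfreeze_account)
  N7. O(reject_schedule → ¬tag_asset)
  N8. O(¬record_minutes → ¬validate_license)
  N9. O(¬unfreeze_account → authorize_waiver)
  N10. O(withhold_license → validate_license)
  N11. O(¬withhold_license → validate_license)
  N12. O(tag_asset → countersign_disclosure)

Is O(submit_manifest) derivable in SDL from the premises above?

Premise 3 is O(¬break_seal → submit_manifest), but O(¬break_seal) is not derivable from the premises (the permission P(¬break_seal) asserts only ¬O(break_seal), not O(¬break_seal)), so it does not yield O(submit_manifest).
No other premise forces O(submit_manifest). An ideal world satisfying every premise can still have submit_manifest false, so O(submit_manifest) is not derivable.

No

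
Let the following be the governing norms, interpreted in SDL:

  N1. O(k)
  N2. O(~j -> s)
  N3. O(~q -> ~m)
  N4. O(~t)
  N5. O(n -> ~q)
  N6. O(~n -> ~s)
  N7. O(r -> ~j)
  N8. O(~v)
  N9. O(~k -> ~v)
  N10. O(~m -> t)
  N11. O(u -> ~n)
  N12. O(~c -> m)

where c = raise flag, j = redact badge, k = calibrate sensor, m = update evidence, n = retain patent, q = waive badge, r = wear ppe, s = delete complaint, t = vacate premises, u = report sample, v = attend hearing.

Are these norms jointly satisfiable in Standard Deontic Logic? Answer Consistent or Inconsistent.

Consistent

Premise 9 is O(~k -> ~v); even if O(~v) held, inferring O(~k) would be affirming the consequent — invalid.
So O(~k) is not derivable, and the apparent clash with O(k) does not arise.
A world satisfying every obligation exists (e.g. c=false, j=true, k=true, m=true, n=false, q=true, r=false, s=false, t=false, u=false, v=false); no atom is both obligatory and forbidden, so the set is consistent.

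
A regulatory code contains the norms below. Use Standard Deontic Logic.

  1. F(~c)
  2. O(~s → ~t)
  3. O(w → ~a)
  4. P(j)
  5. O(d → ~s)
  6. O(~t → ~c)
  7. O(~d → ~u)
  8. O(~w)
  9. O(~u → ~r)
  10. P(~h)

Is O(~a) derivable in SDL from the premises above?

No

Premise 3 is O(w → ~a), but O(w) is not derivable from the premises, so it does not yield O(~a).
No other premise forces O(~a). An ideal world satisfying every premise can still have ~a false, so O(~a) is not derivable.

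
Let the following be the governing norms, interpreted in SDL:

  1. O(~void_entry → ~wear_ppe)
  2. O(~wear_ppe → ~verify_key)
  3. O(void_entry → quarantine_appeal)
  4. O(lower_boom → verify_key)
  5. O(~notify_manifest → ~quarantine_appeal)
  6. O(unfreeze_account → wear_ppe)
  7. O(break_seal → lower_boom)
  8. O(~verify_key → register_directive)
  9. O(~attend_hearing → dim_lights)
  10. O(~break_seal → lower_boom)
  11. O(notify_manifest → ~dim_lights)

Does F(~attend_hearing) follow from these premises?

Yes

By case analysis on break_seal: premise 7 gives O(break_seal → lower_boom) and premise 10 gives O(~break_seal → lower_boom), so O(lower_boom) either way.
With premise 4, O(lower_boom → verify_key), the K-axiom yields O(verify_key).
Premise 2, O(~wear_ppe → ~verify_key), contraposes to O(verify_key → wear_ppe); with O(verify_key) we get O(wear_ppe).
Premise 1 is O(~void_entry → ~wear_ppe); contrapositively O(wear_ppe → void_entry). Since O(wear_ppe) holds, K gives O(void_entry).
Applying K to premise 3 (O(void_entry → quarantine_appeal)) and O(void_entry) yields O(quarantine_appeal).
The contrapositive of premise 5 (O(~notify_manifest → ~quarantine_appeal)) is O(quarantine_appeal → notify_manifest), and O(quarantine_appeal) is already established, so O(notify_manifest).
Premise 11 is O(notify_manifest → ~dim_lights); since O(notify_manifest), deontic closure gives O(~dim_lights).
Premise 9, O(~attend_hearing → dim_lights), contraposes to O(~dim_lights → attend_hearing); with O(~dim_lights) we get O(attend_hearing).
Premises 6, 8 do not contribute to this derivation.
So O(attend_hearing) holds, i.e. F(~attend_hearing). The claim follows.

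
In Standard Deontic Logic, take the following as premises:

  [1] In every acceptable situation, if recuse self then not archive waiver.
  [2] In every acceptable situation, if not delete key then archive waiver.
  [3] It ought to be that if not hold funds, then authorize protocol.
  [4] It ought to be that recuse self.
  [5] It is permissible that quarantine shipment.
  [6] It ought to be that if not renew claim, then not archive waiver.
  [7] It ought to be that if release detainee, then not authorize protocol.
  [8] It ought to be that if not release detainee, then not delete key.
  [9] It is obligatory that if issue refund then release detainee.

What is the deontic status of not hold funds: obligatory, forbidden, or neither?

Premise 4 gives O(recuse_self).
From O(recuse_self) and premise 1, O(recuse_self → ¬archive_waiver), we obtain O(¬archive_waiver).
Premise 2 is O(¬delete_key → archive_waiver); contrapositively O(¬archive_waiver → delete_key). Since O(¬archive_waiver) holds, K gives O(delete_key).
The contrapositive of premise 8 (O(¬release_detainee → ¬delete_key)) is O(delete_key → release_detainee), and O(delete_key) is already established, so O(release_detainee).
With premise 7, O(release_detainee → ¬authorize_protocol), the K-axiom yields O(¬authorize_protocol).
The contrapositive of premise 3 (O(¬hold_funds → authorize_protocol)) is O(¬authorize_protocol → hold_funds), and O(¬authorize_protocol) is already established, so O(hold_funds).
Premises 5, 6, 9 do not contribute to this derivation.
Thus O(hold_funds), which is F(¬hold_funds): ¬hold_funds is forbidden.

Forbidden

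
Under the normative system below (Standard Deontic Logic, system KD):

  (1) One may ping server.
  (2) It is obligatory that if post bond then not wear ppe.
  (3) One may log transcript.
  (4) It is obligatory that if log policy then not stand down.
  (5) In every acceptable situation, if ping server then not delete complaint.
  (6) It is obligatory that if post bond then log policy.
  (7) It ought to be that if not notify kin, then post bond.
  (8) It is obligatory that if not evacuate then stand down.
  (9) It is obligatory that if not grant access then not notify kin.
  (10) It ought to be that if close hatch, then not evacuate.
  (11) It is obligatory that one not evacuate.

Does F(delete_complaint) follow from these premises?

No

Premise 5 is O(ping_server → ¬delete_complaint), but O(ping_server) is not derivable from the premises (the permission P(ping_server) asserts only ¬O(¬ping_server), not O(ping_server)), so it does not yield O(¬delete_complaint).
No other premise forces O(¬delete_complaint). An ideal world satisfying every premise can still have delete_complaint true, so F(delete_complaint) is not derivable.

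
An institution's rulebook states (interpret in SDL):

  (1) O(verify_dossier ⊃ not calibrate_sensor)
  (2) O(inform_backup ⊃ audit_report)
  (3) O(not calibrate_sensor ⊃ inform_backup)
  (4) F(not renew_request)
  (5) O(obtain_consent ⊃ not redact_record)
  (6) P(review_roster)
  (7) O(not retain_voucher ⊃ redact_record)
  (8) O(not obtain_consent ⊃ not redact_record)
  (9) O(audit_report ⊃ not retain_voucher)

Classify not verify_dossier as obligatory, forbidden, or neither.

Obligatory

By case analysis on obtain_consent: premise 5 gives O(obtain_consent ⊃ not redact_record) and premise 8 gives O(not obtain_consent ⊃ not redact_record), so O(not redact_record) either way.
The contrapositive of premise 7 (O(not retain_voucher ⊃ redact_record)) is O(not redact_record ⊃ retain_voucher), and O(not redact_record) is already established, so O(retain_voucher).
Premise 9, O(audit_report ⊃ not retain_voucher), contraposes to O(retain_voucher ⊃ not audit_report); with O(retain_voucher) we get O(not audit_report).
The contrapositive of premise 2 (O(inform_backup ⊃ audit_report)) is O(not audit_report ⊃ not inform_backup), and O(not audit_report) is already established, so O(not inform_backup).
Premise 3, O(not calibrate_sensor ⊃ inform_backup), contraposes to O(not inform_backup ⊃ calibrate_sensor); with O(not inform_backup) we get O(calibrate_sensor).
Premise 1, O(verify_dossier ⊃ not calibrate_sensor), contraposes to O(calibrate_sensor ⊃ not verify_dossier); with O(calibrate_sensor) we get O(not verify_dossier).
Premises 4, 6 do not contribute to this derivation.
Hence not verify_dossier is obligatory.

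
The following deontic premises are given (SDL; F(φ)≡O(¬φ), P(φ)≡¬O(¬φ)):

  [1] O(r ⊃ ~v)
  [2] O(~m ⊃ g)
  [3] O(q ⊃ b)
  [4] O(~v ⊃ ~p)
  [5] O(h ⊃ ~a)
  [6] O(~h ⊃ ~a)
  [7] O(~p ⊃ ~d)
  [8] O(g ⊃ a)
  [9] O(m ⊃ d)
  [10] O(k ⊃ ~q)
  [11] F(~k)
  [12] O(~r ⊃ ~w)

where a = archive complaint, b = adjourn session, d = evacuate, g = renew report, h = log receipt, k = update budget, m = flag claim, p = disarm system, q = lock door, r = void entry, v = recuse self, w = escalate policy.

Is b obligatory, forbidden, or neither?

Neither

Premise 3 is O(q ⊃ b), but O(q) is not derivable from the premises, so it does not yield O(b).
No premise or chain of K-axiom applications forces O(b), and none forces O(~b). So b is neither obligatory nor forbidden under these norms.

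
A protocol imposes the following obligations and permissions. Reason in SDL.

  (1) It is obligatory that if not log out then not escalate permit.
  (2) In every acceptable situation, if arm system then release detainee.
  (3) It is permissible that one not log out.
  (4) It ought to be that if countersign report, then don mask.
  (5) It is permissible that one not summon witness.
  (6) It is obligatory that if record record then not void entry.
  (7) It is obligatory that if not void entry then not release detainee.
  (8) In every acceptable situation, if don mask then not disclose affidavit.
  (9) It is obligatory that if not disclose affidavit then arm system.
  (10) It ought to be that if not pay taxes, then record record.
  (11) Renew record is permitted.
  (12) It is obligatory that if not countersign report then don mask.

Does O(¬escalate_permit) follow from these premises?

No

Premise 1 is O(¬log_out → ¬escalate_permit), but O(¬log_out) is not derivable from the premises (the permission P(¬log_out) asserts only ¬O(log_out), not O(¬log_out)), so it does not yield O(¬escalate_permit).
No other premise forces O(¬escalate_permit). An ideal world satisfying every premise can still have ¬escalate_permit false, so O(¬escalate_permit) is not derivable.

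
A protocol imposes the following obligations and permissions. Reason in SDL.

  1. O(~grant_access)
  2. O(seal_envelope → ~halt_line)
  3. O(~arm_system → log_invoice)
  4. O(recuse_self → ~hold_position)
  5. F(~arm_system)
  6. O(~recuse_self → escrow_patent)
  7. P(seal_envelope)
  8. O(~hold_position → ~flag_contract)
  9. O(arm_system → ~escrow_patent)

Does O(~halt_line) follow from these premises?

Premise 2 is O(seal_envelope → ~halt_line), but O(seal_envelope) is not derivable from the premises (the permission P(seal_envelope) asserts only ~O(~seal_envelope), not O(seal_envelope)), so it does not yield O(~halt_line).
No other premise forces O(~halt_line). An ideal world satisfying every premise can still have ~halt_line false, so O(~halt_line) is not derivable.

No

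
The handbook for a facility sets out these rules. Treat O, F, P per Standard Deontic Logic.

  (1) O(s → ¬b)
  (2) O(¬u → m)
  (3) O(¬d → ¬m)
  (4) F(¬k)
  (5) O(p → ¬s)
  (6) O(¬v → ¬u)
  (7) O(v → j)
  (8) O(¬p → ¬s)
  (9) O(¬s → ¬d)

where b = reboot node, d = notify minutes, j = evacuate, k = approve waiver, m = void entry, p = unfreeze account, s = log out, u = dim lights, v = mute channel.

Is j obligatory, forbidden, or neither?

Premises 5 and 8 are O(p → ¬s) and O(¬p → ¬s); every ideal world satisfies p or ¬p, so in either case ¬s holds — hence O(¬s).
Premise 9 is O(¬s → ¬d); since O(¬s), deontic closure gives O(¬d).
From O(¬d) and premise 3, O(¬d → ¬m), we obtain O(¬m).
Premise 2 is O(¬u → m); contrapositively O(¬m → u). Since O(¬m) holds, K gives O(u).
Premise 6, O(¬v → ¬u), contraposes to O(u → v); with O(u) we get O(v).
Premise 7 is O(v → j); since O(v), deontic closure gives O(j).
Premises 1, 4 do not contribute to this derivation.
Hence j is obligatory.

Obligatory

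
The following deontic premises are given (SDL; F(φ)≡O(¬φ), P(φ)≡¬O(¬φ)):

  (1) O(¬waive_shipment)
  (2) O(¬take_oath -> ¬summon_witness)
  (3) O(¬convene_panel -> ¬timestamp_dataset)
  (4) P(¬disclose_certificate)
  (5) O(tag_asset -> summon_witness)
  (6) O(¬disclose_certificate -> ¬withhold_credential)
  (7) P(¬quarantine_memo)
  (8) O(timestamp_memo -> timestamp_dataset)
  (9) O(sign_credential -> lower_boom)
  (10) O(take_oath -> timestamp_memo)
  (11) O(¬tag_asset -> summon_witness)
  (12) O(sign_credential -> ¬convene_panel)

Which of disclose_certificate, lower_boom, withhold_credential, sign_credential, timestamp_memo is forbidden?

sign_credential

Premises 5 and 11 cover both cases: O(tag_asset -> summon_witness) and O(¬tag_asset -> summon_witness). Since tag_asset ∨ ¬tag_asset is a tautology, O(summon_witness) follows.
Premise 2, O(¬take_oath -> ¬summon_witness), contraposes to O(summon_witness -> take_oath); with O(summon_witness) we get O(take_oath).
Premise 10 is O(take_oath -> timestamp_memo); since O(take_oath), deontic closure gives O(timestamp_memo).
Premise 8 is O(timestamp_memo -> timestamp_dataset); since O(timestamp_memo), deontic closure gives O(timestamp_dataset).
Premise 3 is O(¬convene_panel -> ¬timestamp_dataset); contrapositively O(timestamp_dataset -> convene_panel). Since O(timestamp_dataset) holds, K gives O(convene_panel).
Premise 12, O(sign_credential -> ¬convene_panel), contraposes to O(convene_panel -> ¬sign_credential); with O(convene_panel) we get O(¬sign_credential).
So O(¬sign_credential) holds, i.e. sign_credential is forbidden. None of the other listed options is forbidden under the premises.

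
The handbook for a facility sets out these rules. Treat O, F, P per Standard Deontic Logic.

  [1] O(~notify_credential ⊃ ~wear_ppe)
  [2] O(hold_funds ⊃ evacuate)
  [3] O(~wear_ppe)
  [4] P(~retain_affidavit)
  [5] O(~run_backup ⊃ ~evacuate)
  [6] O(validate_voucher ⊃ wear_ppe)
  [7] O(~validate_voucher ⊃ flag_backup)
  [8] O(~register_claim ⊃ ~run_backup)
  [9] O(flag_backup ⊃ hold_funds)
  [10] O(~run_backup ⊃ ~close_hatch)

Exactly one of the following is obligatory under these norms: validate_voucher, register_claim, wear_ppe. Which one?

register_claim

Premise 3 gives O(~wear_ppe).
Premise 6, O(validate_voucher ⊃ wear_ppe), contraposes to O(~wear_ppe ⊃ ~validate_voucher); with O(~wear_ppe) we get O(~validate_voucher).
Premise 7 is O(~validate_voucher ⊃ flag_backup); since O(~validate_voucher), deontic closure gives O(flag_backup).
Premise 9 is O(flag_backup ⊃ hold_funds); since O(flag_backup), deontic closure gives O(hold_funds).
From O(hold_funds) and premise 2, O(hold_funds ⊃ evacuate), we obtain O(evacuate).
The contrapositive of premise 5 (O(~run_backup ⊃ ~evacuate)) is O(evacuate ⊃ run_backup), and O(evacuate) is already established, so O(run_backup).
Premise 8, O(~register_claim ⊃ ~run_backup), contraposes to O(run_backup ⊃ register_claim); with O(run_backup) we get O(register_claim).
So O(register_claim) holds — register_claim is obligatory. None of the other listed options is made obligatory by any chain of premises.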